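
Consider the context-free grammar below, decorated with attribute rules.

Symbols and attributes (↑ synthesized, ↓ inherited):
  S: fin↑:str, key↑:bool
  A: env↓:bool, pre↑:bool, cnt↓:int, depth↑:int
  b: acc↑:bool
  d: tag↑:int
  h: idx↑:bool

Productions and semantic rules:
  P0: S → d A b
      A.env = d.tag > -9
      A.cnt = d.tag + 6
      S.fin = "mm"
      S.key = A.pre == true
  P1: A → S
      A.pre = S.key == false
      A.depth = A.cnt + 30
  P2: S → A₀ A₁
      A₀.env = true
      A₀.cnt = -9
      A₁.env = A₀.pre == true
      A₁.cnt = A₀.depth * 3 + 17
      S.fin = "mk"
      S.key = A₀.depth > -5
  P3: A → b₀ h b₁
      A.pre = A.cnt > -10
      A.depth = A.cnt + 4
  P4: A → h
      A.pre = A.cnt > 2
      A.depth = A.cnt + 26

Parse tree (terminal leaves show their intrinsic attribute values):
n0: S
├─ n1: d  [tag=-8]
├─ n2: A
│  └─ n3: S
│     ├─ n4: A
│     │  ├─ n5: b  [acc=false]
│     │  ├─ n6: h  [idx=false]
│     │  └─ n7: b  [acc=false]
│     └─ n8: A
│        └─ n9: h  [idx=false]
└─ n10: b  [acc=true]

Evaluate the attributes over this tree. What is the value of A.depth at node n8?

28

1. n1.tag = -8  [terminal]
2. n2.env = true  [d.tag > -9]
3. n2.cnt = -2  [d.tag + 6]
4. n4.env = true  [true]
5. n4.cnt = -9  [-9]
6. n5.acc = false  [terminal]
7. n6.idx = false  [terminal]
8. n7.acc = false  [terminal]
9. n4.pre = true  [A.cnt > -10]
10. n4.depth = -5  [A.cnt + 4]
11. n8.env = true  [A₀.pre == true]
12. n8.cnt = 2  [A₀.depth * 3 + 17]
13. n9.idx = false  [terminal]
14. n8.pre = false  [A.cnt > 2]
15. n8.depth = 28  [A.cnt + 26]
16. n3.fin = "mk"  ["mk"]
17. n3.key = false  [A₀.depth > -5]
18. n2.pre = true  [S.key == false]
19. n2.depth = 28  [A.cnt + 30]
20. n10.acc = true  [terminal]
21. n0.fin = "mm"  ["mm"]
22. n0.key = true  [A.pre == true]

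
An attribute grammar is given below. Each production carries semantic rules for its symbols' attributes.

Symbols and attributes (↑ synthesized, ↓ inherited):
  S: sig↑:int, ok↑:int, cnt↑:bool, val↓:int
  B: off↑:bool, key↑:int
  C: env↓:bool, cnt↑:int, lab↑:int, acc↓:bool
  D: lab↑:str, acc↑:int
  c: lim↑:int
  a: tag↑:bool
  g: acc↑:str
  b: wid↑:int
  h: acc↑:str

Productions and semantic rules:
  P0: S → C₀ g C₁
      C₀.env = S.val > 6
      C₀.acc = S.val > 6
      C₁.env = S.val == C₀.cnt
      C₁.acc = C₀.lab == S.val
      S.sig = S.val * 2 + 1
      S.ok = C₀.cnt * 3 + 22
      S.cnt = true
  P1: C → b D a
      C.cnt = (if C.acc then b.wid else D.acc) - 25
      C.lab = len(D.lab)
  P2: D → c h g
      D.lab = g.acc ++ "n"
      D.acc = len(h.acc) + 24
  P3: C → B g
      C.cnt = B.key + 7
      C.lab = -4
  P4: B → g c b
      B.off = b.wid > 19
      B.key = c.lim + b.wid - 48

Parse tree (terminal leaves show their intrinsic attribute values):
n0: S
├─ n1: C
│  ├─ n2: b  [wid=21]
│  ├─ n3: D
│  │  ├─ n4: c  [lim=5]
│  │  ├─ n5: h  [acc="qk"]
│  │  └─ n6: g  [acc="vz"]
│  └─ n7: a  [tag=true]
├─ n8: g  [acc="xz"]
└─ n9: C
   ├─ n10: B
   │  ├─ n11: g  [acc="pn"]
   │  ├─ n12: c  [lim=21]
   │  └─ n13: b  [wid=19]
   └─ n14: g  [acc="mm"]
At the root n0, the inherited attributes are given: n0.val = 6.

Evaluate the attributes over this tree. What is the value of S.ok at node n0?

25

1. n0.val = 6  [given at root]
2. n1.env = false  [S.val > 6]
3. n1.acc = false  [S.val > 6]
4. n2.wid = 21  [terminal]
5. n4.lim = 5  [terminal]
6. n5.acc = "qk"  [terminal]
7. n6.acc = "vz"  [terminal]
8. n3.lab = "vzn"  [g.acc ++ "n"]
9. n3.acc = 26  [len(h.acc) + 24]
10. n7.tag = true  [terminal]
11. n1.cnt = 1  [(if C.acc then b.wid else D.acc) - 25]
12. n1.lab = 3  [len(D.lab)]
13. n8.acc = "xz"  [terminal]
14. n9.env = false  [S.val == C₀.cnt]
15. n9.acc = false  [C₀.lab == S.val]
16. n11.acc = "pn"  [terminal]
17. n12.lim = 21  [terminal]
18. n13.wid = 19  [terminal]
19. n10.off = false  [b.wid > 19]
20. n10.key = -8  [c.lim + b.wid - 48]
21. n14.acc = "mm"  [terminal]
22. n9.cnt = -1  [B.key + 7]
23. n9.lab = -4  [-4]
24. n0.sig = 13  [S.val * 2 + 1]
25. n0.ok = 25  [C₀.cnt * 3 + 22]
26. n0.cnt = true  [true]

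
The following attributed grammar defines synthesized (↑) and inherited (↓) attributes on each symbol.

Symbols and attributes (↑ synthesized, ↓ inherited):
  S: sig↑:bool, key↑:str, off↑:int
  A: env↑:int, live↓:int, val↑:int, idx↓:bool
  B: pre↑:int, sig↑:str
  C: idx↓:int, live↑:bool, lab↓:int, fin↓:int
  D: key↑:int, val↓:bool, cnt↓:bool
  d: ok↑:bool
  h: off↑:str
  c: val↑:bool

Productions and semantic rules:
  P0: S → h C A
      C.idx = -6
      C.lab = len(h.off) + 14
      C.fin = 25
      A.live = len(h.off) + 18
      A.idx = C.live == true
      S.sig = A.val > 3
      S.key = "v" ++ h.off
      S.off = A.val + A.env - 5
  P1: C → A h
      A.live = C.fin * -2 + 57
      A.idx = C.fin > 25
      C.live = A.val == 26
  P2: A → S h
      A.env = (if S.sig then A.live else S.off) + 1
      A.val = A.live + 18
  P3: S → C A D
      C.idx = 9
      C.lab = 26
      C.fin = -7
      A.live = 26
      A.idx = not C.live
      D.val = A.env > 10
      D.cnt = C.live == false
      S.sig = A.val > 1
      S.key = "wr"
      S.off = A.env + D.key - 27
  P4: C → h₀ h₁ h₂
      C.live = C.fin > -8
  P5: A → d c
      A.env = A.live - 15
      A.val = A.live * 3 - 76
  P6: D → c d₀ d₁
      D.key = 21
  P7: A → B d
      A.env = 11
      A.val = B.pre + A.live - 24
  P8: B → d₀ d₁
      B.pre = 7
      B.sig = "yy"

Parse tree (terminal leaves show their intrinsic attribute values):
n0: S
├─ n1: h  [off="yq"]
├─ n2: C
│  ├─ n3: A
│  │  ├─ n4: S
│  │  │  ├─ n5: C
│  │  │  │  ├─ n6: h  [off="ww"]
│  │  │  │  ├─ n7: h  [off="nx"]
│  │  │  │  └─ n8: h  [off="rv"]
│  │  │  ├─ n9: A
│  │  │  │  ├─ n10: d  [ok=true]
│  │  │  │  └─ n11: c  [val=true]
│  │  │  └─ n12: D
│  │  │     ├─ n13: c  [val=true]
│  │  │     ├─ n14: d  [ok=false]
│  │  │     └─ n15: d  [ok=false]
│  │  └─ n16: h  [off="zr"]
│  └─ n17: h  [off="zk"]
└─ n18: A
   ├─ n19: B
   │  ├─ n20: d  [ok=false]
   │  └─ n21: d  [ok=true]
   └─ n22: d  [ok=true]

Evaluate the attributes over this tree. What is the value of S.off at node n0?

9

1. n1.off = "yq"  [terminal]
2. n2.idx = -6  [-6]
3. n2.lab = 16  [len(h.off) + 14]
4. n2.fin = 25  [25]
5. n3.live = 7  [C.fin * -2 + 57]
6. n3.idx = false  [C.fin > 25]
7. n5.idx = 9  [9]
8. n5.lab = 26  [26]
9. n5.fin = -7  [-7]
10. n6.off = "ww"  [terminal]
11. n7.off = "nx"  [terminal]
12. n8.off = "rv"  [terminal]
13. n5.live = true  [C.fin > -8]
14. n9.live = 26  [26]
15. n9.idx = false  [not C.live]
16. n10.ok = true  [terminal]
17. n11.val = true  [terminal]
18. n9.env = 11  [A.live - 15]
19. n9.val = 2  [A.live * 3 - 76]
20. n12.val = true  [A.env > 10]
21. n12.cnt = false  [C.live == false]
22. n13.val = true  [terminal]
23. n14.ok = false  [terminal]
24. n15.ok = false  [terminal]
25. n12.key = 21  [21]
26. n4.sig = true  [A.val > 1]
27. n4.key = "wr"  ["wr"]
28. n4.off = 5  [A.env + D.key - 27]
29. n16.off = "zr"  [terminal]
30. n3.env = 8  [(if S.sig then A.live else S.off) + 1]
31. n3.val = 25  [A.live + 18]
32. n17.off = "zk"  [terminal]
33. n2.live = false  [A.val == 26]
34. n18.live = 20  [len(h.off) + 18]
35. n18.idx = false  [C.live == true]
36. n20.ok = false  [terminal]
37. n21.ok = true  [terminal]
38. n19.pre = 7  [7]
39. n19.sig = "yy"  ["yy"]
40. n22.ok = true  [terminal]
41. n18.env = 11  [11]
42. n18.val = 3  [B.pre + A.live - 24]
43. n0.sig = false  [A.val > 3]
44. n0.key = "vyq"  ["v" ++ h.off]
45. n0.off = 9  [A.val + A.env - 5]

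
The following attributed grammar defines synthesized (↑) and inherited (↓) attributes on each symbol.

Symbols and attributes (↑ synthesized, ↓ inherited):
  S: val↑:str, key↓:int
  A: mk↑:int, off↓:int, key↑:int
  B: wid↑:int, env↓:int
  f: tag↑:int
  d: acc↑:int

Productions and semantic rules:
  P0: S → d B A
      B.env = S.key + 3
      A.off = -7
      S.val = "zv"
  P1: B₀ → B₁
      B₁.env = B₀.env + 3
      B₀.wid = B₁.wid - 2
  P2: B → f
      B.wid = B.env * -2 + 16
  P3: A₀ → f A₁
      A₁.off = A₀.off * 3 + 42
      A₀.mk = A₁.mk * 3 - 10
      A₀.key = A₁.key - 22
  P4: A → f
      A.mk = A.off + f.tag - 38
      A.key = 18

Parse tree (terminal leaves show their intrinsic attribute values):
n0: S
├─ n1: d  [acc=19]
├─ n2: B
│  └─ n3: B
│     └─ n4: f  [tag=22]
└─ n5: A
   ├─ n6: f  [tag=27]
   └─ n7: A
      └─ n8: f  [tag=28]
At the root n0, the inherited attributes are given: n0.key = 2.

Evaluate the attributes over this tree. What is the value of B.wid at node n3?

0

1. n0.key = 2  [given at root]
2. n1.acc = 19  [terminal]
3. n2.env = 5  [S.key + 3]
4. n3.env = 8  [B₀.env + 3]
5. n4.tag = 22  [terminal]
6. n3.wid = 0  [B.env * -2 + 16]
7. n2.wid = -2  [B₁.wid - 2]
8. n5.off = -7  [-7]
9. n6.tag = 27  [terminal]
10. n7.off = 21  [A₀.off * 3 + 42]
11. n8.tag = 28  [terminal]
12. n7.mk = 11  [A.off + f.tag - 38]
13. n7.key = 18  [18]
14. n5.mk = 23  [A₁.mk * 3 - 10]
15. n5.key = -4  [A₁.key - 22]
16. n0.val = "zv"  ["zv"]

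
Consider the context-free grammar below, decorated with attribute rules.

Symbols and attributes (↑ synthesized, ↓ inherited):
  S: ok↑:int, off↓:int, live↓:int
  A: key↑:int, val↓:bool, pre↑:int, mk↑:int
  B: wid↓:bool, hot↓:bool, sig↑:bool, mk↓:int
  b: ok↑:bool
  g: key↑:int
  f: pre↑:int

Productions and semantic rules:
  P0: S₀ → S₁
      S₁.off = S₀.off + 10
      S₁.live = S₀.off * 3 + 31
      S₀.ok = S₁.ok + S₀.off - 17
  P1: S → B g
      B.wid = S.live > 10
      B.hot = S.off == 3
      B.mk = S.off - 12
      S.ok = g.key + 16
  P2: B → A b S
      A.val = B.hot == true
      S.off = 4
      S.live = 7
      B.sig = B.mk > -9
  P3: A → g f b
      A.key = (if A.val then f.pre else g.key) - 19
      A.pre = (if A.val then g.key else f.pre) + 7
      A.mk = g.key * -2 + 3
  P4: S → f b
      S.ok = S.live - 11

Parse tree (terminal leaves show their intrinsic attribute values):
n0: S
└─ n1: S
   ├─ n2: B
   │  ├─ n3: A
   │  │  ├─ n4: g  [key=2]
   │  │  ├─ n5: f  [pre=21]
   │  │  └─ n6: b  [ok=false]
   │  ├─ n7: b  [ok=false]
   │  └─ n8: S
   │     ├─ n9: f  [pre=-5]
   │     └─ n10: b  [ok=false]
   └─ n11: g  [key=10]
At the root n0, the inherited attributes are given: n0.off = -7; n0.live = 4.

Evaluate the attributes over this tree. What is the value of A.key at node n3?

1. n0.off = -7  [given at root]
2. n0.live = 4  [given at root]
3. n1.off = 3  [S₀.off + 10]
4. n1.live = 10  [S₀.off * 3 + 31]
5. n2.wid = false  [S.live > 10]
6. n2.hot = true  [S.off == 3]
7. n2.mk = -9  [S.off - 12]
8. n3.val = true  [B.hot == true]
9. n4.key = 2  [terminal]
10. n5.pre = 21  [terminal]
11. n6.ok = false  [terminal]
12. n3.key = 2  [(if A.val then f.pre else g.key) - 19]
13. n3.pre = 9  [(if A.val then g.key else f.pre) + 7]
14. n3.mk = -1  [g.key * -2 + 3]
15. n7.ok = false  [terminal]
16. n8.off = 4  [4]
17. n8.live = 7  [7]
18. n9.pre = -5  [terminal]
19. n10.ok = false  [terminal]
20. n8.ok = -4  [S.live - 11]
21. n2.sig = false  [B.mk > -9]
22. n11.key = 10  [terminal]
23. n1.ok = 26  [g.key + 16]
24. n0.ok = 2  [S₁.ok + S₀.off - 17]

2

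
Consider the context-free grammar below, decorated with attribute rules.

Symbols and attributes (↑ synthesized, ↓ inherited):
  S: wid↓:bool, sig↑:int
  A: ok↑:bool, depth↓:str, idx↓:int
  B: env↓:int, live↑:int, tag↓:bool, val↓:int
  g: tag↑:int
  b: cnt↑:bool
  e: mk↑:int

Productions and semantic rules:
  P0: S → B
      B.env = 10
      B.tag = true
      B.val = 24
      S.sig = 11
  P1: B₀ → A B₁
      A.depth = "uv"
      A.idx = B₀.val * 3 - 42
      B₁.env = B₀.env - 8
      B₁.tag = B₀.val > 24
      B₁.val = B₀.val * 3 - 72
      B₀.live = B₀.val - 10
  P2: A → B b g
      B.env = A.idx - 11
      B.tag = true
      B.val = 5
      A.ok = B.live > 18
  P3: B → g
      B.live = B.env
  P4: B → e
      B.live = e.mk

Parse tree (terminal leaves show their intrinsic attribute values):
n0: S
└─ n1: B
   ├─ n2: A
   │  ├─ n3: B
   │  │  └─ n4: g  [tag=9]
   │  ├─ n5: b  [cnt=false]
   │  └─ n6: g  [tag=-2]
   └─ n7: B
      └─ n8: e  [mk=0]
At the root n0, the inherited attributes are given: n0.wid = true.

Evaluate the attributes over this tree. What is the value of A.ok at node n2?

1. n0.wid = true  [given at root]
2. n1.env = 10  [10]
3. n1.tag = true  [true]
4. n1.val = 24  [24]
5. n2.depth = "uv"  ["uv"]
6. n2.idx = 30  [B₀.val * 3 - 42]
7. n3.env = 19  [A.idx - 11]
8. n3.tag = true  [true]
9. n3.val = 5  [5]
10. n4.tag = 9  [terminal]
11. n3.live = 19  [B.env]
12. n5.cnt = false  [terminal]
13. n6.tag = -2  [terminal]
14. n2.ok = true  [B.live > 18]
15. n7.env = 2  [B₀.env - 8]
16. n7.tag = false  [B₀.val > 24]
17. n7.val = 0  [B₀.val * 3 - 72]
18. n8.mk = 0  [terminal]
19. n7.live = 0  [e.mk]
20. n1.live = 14  [B₀.val - 10]
21. n0.sig = 11  [11]

true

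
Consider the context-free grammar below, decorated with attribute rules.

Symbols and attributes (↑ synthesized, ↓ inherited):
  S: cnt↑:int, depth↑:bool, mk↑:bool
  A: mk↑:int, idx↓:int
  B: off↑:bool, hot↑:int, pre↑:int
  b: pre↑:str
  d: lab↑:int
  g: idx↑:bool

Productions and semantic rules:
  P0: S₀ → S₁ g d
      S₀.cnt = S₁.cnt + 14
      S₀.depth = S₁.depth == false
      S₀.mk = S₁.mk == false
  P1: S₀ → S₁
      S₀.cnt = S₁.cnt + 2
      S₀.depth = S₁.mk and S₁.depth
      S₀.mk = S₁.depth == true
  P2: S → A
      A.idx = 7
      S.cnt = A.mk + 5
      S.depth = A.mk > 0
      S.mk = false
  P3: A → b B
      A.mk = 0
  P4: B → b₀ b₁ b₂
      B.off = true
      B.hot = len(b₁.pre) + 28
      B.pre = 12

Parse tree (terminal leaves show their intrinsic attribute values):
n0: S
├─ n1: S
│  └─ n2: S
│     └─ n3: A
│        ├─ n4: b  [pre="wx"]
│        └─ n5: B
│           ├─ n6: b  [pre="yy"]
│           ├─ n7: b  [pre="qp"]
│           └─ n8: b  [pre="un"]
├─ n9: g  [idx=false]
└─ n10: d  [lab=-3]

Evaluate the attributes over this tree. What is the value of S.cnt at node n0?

21

1. n3.idx = 7  [7]
2. n4.pre = "wx"  [terminal]
3. n6.pre = "yy"  [terminal]
4. n7.pre = "qp"  [terminal]
5. n8.pre = "un"  [terminal]
6. n5.off = true  [true]
7. n5.hot = 30  [len(b₁.pre) + 28]
8. n5.pre = 12  [12]
9. n3.mk = 0  [0]
10. n2.cnt = 5  [A.mk + 5]
11. n2.depth = false  [A.mk > 0]
12. n2.mk = false  [false]
13. n1.cnt = 7  [S₁.cnt + 2]
14. n1.depth = false  [S₁.mk and S₁.depth]
15. n1.mk = false  [S₁.depth == true]
16. n9.idx = false  [terminal]
17. n10.lab = -3  [terminal]
18. n0.cnt = 21  [S₁.cnt + 14]
19. n0.depth = true  [S₁.depth == false]
20. n0.mk = true  [S₁.mk == false]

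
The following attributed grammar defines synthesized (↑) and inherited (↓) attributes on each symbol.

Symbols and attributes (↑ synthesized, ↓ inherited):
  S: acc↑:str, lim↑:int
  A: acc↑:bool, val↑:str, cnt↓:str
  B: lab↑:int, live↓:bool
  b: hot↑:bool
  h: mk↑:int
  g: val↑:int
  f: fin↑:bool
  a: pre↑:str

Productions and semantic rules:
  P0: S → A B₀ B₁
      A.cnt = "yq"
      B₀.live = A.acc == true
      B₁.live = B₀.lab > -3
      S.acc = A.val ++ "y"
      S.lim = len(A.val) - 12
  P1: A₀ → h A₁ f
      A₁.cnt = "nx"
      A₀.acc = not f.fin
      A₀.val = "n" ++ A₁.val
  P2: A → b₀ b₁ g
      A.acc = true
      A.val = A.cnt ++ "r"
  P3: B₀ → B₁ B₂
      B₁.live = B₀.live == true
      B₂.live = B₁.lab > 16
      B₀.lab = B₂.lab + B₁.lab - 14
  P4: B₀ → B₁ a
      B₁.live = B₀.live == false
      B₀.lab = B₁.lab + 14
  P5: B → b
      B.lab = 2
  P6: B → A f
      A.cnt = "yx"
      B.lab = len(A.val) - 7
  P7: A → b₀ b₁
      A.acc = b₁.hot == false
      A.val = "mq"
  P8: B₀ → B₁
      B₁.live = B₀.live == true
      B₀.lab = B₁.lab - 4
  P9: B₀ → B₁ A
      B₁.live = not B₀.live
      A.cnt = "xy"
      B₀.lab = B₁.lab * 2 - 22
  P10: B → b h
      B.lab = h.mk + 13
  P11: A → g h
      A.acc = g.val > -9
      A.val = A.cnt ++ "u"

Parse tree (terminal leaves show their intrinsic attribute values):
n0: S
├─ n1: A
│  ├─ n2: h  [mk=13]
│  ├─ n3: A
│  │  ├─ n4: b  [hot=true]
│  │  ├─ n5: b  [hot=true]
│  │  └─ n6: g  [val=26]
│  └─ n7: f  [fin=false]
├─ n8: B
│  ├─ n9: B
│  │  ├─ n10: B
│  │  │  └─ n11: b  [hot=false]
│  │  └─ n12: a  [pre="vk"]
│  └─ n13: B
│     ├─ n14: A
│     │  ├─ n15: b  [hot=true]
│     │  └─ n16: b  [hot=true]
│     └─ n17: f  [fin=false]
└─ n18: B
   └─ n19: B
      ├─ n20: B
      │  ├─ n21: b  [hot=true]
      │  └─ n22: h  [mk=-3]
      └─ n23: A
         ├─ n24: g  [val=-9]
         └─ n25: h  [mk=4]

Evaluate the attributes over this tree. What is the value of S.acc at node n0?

"nnxry"

1. n1.cnt = "yq"  ["yq"]
2. n2.mk = 13  [terminal]
3. n3.cnt = "nx"  ["nx"]
4. n4.hot = true  [terminal]
5. n5.hot = true  [terminal]
6. n6.val = 26  [terminal]
7. n3.acc = true  [true]
8. n3.val = "nxr"  [A.cnt ++ "r"]
9. n7.fin = false  [terminal]
10. n1.acc = true  [not f.fin]
11. n1.val = "nnxr"  ["n" ++ A₁.val]
12. n8.live = true  [A.acc == true]
13. n9.live = true  [B₀.live == true]
14. n10.live = false  [B₀.live == false]
15. n11.hot = false  [terminal]
16. n10.lab = 2  [2]
17. n12.pre = "vk"  [terminal]
18. n9.lab = 16  [B₁.lab + 14]
19. n13.live = false  [B₁.lab > 16]
20. n14.cnt = "yx"  ["yx"]
21. n15.hot = true  [terminal]
22. n16.hot = true  [terminal]
23. n14.acc = false  [b₁.hot == false]
24. n14.val = "mq"  ["mq"]
25. n17.fin = false  [terminal]
26. n13.lab = -5  [len(A.val) - 7]
27. n8.lab = -3  [B₂.lab + B₁.lab - 14]
28. n18.live = false  [B₀.lab > -3]
29. n19.live = false  [B₀.live == true]
30. n20.live = true  [not B₀.live]
31. n21.hot = true  [terminal]
32. n22.mk = -3  [terminal]
33. n20.lab = 10  [h.mk + 13]
34. n23.cnt = "xy"  ["xy"]
35. n24.val = -9  [terminal]
36. n25.mk = 4  [terminal]
37. n23.acc = false  [g.val > -9]
38. n23.val = "xyu"  [A.cnt ++ "u"]
39. n19.lab = -2  [B₁.lab * 2 - 22]
40. n18.lab = -6  [B₁.lab - 4]
41. n0.acc = "nnxry"  [A.val ++ "y"]
42. n0.lim = -8  [len(A.val) - 12]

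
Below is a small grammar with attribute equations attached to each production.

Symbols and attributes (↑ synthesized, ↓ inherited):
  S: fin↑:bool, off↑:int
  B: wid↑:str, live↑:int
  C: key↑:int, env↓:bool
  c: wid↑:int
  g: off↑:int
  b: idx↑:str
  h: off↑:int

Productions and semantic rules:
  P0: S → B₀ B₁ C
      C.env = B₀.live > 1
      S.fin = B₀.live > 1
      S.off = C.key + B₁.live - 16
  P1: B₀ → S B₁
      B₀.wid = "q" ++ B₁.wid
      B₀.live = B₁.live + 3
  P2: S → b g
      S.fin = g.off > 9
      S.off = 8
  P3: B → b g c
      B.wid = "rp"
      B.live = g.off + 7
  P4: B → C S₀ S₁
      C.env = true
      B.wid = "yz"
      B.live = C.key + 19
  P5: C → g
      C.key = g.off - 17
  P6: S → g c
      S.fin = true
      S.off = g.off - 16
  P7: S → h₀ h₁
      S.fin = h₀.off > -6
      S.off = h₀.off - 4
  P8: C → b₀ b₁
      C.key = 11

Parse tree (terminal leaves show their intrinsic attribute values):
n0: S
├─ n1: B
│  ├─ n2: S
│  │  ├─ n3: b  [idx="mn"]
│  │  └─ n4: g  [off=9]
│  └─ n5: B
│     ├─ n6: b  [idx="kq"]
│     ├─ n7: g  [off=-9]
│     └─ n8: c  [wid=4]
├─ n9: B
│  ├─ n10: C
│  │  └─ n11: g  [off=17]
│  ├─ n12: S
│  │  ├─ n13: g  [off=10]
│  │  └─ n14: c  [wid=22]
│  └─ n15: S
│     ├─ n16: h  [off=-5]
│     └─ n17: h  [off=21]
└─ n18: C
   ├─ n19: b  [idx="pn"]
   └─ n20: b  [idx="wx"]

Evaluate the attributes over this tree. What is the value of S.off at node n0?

14

1. n3.idx = "mn"  [terminal]
2. n4.off = 9  [terminal]
3. n2.fin = false  [g.off > 9]
4. n2.off = 8  [8]
5. n6.idx = "kq"  [terminal]
6. n7.off = -9  [terminal]
7. n8.wid = 4  [terminal]
8. n5.wid = "rp"  ["rp"]
9. n5.live = -2  [g.off + 7]
10. n1.wid = "qrp"  ["q" ++ B₁.wid]
11. n1.live = 1  [B₁.live + 3]
12. n10.env = true  [true]
13. n11.off = 17  [terminal]
14. n10.key = 0  [g.off - 17]
15. n13.off = 10  [terminal]
16. n14.wid = 22  [terminal]
17. n12.fin = true  [true]
18. n12.off = -6  [g.off - 16]
19. n16.off = -5  [terminal]
20. n17.off = 21  [terminal]
21. n15.fin = true  [h₀.off > -6]
22. n15.off = -9  [h₀.off - 4]
23. n9.wid = "yz"  ["yz"]
24. n9.live = 19  [C.key + 19]
25. n18.env = false  [B₀.live > 1]
26. n19.idx = "pn"  [terminal]
27. n20.idx = "wx"  [terminal]
28. n18.key = 11  [11]
29. n0.fin = false  [B₀.live > 1]
30. n0.off = 14  [C.key + B₁.live - 16]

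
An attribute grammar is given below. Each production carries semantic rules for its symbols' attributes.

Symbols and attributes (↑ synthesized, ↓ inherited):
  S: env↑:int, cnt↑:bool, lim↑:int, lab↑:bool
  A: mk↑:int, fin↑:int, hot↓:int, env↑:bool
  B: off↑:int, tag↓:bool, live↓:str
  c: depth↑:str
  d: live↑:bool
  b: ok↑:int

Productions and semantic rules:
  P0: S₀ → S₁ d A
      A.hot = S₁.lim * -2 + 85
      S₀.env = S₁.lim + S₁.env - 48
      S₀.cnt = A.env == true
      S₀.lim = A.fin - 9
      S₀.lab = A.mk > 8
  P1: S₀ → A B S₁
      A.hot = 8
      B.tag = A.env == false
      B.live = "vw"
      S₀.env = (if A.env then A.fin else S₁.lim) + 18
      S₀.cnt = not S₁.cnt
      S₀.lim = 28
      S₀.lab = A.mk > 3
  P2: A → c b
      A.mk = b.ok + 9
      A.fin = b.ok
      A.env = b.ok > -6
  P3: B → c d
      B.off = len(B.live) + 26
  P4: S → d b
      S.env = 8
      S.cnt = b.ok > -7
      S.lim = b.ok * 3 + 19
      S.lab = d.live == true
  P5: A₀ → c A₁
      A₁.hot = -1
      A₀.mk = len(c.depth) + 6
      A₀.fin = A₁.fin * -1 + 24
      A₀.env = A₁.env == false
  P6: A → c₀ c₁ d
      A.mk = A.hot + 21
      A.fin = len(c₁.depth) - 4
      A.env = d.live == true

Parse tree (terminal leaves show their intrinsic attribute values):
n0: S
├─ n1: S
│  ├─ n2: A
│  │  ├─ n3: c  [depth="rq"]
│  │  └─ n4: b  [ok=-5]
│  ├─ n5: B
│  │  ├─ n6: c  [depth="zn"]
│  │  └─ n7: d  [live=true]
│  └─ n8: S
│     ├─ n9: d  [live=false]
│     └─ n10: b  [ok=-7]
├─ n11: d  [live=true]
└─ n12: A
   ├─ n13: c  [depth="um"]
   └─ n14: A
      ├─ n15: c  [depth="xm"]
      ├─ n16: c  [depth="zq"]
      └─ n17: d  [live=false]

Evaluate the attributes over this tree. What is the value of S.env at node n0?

1. n2.hot = 8  [8]
2. n3.depth = "rq"  [terminal]
3. n4.ok = -5  [terminal]
4. n2.mk = 4  [b.ok + 9]
5. n2.fin = -5  [b.ok]
6. n2.env = true  [b.ok > -6]
7. n5.tag = false  [A.env == false]
8. n5.live = "vw"  ["vw"]
9. n6.depth = "zn"  [terminal]
10. n7.live = true  [terminal]
11. n5.off = 28  [len(B.live) + 26]
12. n9.live = false  [terminal]
13. n10.ok = -7  [terminal]
14. n8.env = 8  [8]
15. n8.cnt = false  [b.ok > -7]
16. n8.lim = -2  [b.ok * 3 + 19]
17. n8.lab = false  [d.live == true]
18. n1.env = 13  [(if A.env then A.fin else S₁.lim) + 18]
19. n1.cnt = true  [not S₁.cnt]
20. n1.lim = 28  [28]
21. n1.lab = true  [A.mk > 3]
22. n11.live = true  [terminal]
23. n12.hot = 29  [S₁.lim * -2 + 85]
24. n13.depth = "um"  [terminal]
25. n14.hot = -1  [-1]
26. n15.depth = "xm"  [terminal]
27. n16.depth = "zq"  [terminal]
28. n17.live = false  [terminal]
29. n14.mk = 20  [A.hot + 21]
30. n14.fin = -2  [len(c₁.depth) - 4]
31. n14.env = false  [d.live == true]
32. n12.mk = 8  [len(c.depth) + 6]
33. n12.fin = 26  [A₁.fin * -1 + 24]
34. n12.env = true  [A₁.env == false]
35. n0.env = -7  [S₁.lim + S₁.env - 48]
36. n0.cnt = true  [A.env == true]
37. n0.lim = 17  [A.fin - 9]
38. n0.lab = false  [A.mk > 8]

-7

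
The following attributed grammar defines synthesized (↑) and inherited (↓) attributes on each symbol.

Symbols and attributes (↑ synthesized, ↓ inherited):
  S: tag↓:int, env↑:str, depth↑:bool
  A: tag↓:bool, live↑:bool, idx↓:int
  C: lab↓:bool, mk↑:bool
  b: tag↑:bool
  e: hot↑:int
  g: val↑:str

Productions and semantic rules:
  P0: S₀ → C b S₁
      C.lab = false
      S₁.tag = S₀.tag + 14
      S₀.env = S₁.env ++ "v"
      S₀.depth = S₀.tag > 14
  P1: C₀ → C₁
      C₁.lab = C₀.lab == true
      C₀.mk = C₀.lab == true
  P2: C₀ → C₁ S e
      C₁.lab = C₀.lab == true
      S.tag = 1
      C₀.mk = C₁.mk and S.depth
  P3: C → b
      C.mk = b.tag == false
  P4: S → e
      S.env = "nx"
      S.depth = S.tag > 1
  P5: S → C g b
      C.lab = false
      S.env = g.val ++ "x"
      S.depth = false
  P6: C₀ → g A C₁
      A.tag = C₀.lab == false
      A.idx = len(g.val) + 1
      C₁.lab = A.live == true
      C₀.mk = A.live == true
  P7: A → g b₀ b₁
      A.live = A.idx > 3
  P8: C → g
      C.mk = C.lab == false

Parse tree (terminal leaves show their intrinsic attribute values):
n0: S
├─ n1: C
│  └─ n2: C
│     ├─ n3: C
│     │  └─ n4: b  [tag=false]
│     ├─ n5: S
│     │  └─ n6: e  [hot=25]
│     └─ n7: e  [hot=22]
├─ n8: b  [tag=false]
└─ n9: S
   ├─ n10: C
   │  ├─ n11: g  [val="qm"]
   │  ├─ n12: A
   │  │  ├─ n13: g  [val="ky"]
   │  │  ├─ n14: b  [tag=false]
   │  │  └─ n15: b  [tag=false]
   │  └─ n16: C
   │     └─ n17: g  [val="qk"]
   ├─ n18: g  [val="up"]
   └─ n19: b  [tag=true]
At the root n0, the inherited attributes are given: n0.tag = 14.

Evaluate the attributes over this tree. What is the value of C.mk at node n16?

1. n0.tag = 14  [given at root]
2. n1.lab = false  [false]
3. n2.lab = false  [C₀.lab == true]
4. n3.lab = false  [C₀.lab == true]
5. n4.tag = false  [terminal]
6. n3.mk = true  [b.tag == false]
7. n5.tag = 1  [1]
8. n6.hot = 25  [terminal]
9. n5.env = "nx"  ["nx"]
10. n5.depth = false  [S.tag > 1]
11. n7.hot = 22  [terminal]
12. n2.mk = false  [C₁.mk and S.depth]
13. n1.mk = false  [C₀.lab == true]
14. n8.tag = false  [terminal]
15. n9.tag = 28  [S₀.tag + 14]
16. n10.lab = false  [false]
17. n11.val = "qm"  [terminal]
18. n12.tag = true  [C₀.lab == false]
19. n12.idx = 3  [len(g.val) + 1]
20. n13.val = "ky"  [terminal]
21. n14.tag = false  [terminal]
22. n15.tag = false  [terminal]
23. n12.live = false  [A.idx > 3]
24. n16.lab = false  [A.live == true]
25. n17.val = "qk"  [terminal]
26. n16.mk = true  [C.lab == false]
27. n10.mk = false  [A.live == true]
28. n18.val = "up"  [terminal]
29. n19.tag = true  [terminal]
30. n9.env = "upx"  [g.val ++ "x"]
31. n9.depth = false  [false]
32. n0.env = "upxv"  [S₁.env ++ "v"]
33. n0.depth = false  [S₀.tag > 14]

true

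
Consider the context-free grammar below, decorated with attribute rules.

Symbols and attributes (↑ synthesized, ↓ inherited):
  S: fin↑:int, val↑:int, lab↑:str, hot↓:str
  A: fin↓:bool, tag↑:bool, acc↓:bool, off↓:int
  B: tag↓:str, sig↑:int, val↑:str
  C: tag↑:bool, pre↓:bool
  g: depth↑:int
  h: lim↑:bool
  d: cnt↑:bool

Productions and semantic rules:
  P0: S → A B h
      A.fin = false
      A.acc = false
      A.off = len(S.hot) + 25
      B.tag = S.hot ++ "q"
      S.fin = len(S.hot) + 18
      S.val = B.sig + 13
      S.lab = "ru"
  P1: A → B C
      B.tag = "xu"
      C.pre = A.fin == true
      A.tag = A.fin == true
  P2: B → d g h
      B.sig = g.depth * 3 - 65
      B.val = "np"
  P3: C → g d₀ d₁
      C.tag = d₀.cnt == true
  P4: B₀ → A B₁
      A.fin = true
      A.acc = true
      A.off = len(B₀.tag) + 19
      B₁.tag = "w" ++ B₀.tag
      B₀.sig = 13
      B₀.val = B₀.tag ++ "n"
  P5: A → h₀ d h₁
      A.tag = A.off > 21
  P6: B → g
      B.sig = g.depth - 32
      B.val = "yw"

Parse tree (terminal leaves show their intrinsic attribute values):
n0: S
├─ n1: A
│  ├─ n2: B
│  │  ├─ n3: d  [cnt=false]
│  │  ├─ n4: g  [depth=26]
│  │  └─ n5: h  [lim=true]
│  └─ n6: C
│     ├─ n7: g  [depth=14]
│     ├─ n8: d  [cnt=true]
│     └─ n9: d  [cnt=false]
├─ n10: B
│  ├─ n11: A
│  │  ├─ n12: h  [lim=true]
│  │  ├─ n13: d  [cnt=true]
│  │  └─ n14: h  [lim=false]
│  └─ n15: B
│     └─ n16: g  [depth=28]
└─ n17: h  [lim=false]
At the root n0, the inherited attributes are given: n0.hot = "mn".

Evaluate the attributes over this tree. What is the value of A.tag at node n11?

true

1. n0.hot = "mn"  [given at root]
2. n1.fin = false  [false]
3. n1.acc = false  [false]
4. n1.off = 27  [len(S.hot) + 25]
5. n2.tag = "xu"  ["xu"]
6. n3.cnt = false  [terminal]
7. n4.depth = 26  [terminal]
8. n5.lim = true  [terminal]
9. n2.sig = 13  [g.depth * 3 - 65]
10. n2.val = "np"  ["np"]
11. n6.pre = false  [A.fin == true]
12. n7.depth = 14  [terminal]
13. n8.cnt = true  [terminal]
14. n9.cnt = false  [terminal]
15. n6.tag = true  [d₀.cnt == true]
16. n1.tag = false  [A.fin == true]
17. n10.tag = "mnq"  [S.hot ++ "q"]
18. n11.fin = true  [true]
19. n11.acc = true  [true]
20. n11.off = 22  [len(B₀.tag) + 19]
21. n12.lim = true  [terminal]
22. n13.cnt = true  [terminal]
23. n14.lim = false  [terminal]
24. n11.tag = true  [A.off > 21]
25. n15.tag = "wmnq"  ["w" ++ B₀.tag]
26. n16.depth = 28  [terminal]
27. n15.sig = -4  [g.depth - 32]
28. n15.val = "yw"  ["yw"]
29. n10.sig = 13  [13]
30. n10.val = "mnqn"  [B₀.tag ++ "n"]
31. n17.lim = false  [terminal]
32. n0.fin = 20  [len(S.hot) + 18]
33. n0.val = 26  [B.sig + 13]
34. n0.lab = "ru"  ["ru"]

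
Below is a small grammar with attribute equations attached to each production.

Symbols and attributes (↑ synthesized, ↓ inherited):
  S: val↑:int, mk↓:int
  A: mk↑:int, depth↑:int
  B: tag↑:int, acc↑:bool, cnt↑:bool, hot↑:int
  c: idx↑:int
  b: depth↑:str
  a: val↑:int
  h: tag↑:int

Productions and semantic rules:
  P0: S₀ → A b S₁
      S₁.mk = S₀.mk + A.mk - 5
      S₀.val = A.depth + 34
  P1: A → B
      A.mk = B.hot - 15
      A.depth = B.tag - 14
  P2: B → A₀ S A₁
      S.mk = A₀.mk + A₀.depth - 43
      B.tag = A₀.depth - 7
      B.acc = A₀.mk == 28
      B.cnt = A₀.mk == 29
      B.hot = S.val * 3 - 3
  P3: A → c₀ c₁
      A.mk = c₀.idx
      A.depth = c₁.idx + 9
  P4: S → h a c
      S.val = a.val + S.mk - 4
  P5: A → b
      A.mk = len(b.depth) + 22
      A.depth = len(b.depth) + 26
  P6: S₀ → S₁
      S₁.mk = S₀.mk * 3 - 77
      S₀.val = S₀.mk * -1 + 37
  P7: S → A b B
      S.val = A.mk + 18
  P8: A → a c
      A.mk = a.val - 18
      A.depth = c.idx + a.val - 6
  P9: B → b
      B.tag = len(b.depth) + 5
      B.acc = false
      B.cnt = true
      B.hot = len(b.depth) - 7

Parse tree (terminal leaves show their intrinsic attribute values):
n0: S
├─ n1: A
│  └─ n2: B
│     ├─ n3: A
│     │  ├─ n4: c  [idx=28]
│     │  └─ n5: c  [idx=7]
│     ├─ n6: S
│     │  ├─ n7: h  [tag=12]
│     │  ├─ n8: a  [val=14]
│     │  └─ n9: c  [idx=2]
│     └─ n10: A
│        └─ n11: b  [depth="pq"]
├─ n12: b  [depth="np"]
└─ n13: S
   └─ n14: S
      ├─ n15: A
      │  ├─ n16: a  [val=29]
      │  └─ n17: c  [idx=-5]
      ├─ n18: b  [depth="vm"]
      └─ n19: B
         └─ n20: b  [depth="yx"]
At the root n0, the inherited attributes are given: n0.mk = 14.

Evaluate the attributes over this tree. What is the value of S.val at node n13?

13

1. n0.mk = 14  [given at root]
2. n4.idx = 28  [terminal]
3. n5.idx = 7  [terminal]
4. n3.mk = 28  [c₀.idx]
5. n3.depth = 16  [c₁.idx + 9]
6. n6.mk = 1  [A₀.mk + A₀.depth - 43]
7. n7.tag = 12  [terminal]
8. n8.val = 14  [terminal]
9. n9.idx = 2  [terminal]
10. n6.val = 11  [a.val + S.mk - 4]
11. n11.depth = "pq"  [terminal]
12. n10.mk = 24  [len(b.depth) + 22]
13. n10.depth = 28  [len(b.depth) + 26]
14. n2.tag = 9  [A₀.depth - 7]
15. n2.acc = true  [A₀.mk == 28]
16. n2.cnt = false  [A₀.mk == 29]
17. n2.hot = 30  [S.val * 3 - 3]
18. n1.mk = 15  [B.hot - 15]
19. n1.depth = -5  [B.tag - 14]
20. n12.depth = "np"  [terminal]
21. n13.mk = 24  [S₀.mk + A.mk - 5]
22. n14.mk = -5  [S₀.mk * 3 - 77]
23. n16.val = 29  [terminal]
24. n17.idx = -5  [terminal]
25. n15.mk = 11  [a.val - 18]
26. n15.depth = 18  [c.idx + a.val - 6]
27. n18.depth = "vm"  [terminal]
28. n20.depth = "yx"  [terminal]
29. n19.tag = 7  [len(b.depth) + 5]
30. n19.acc = false  [false]
31. n19.cnt = true  [true]
32. n19.hot = -5  [len(b.depth) - 7]
33. n14.val = 29  [A.mk + 18]
34. n13.val = 13  [S₀.mk * -1 + 37]
35. n0.val = 29  [A.depth + 34]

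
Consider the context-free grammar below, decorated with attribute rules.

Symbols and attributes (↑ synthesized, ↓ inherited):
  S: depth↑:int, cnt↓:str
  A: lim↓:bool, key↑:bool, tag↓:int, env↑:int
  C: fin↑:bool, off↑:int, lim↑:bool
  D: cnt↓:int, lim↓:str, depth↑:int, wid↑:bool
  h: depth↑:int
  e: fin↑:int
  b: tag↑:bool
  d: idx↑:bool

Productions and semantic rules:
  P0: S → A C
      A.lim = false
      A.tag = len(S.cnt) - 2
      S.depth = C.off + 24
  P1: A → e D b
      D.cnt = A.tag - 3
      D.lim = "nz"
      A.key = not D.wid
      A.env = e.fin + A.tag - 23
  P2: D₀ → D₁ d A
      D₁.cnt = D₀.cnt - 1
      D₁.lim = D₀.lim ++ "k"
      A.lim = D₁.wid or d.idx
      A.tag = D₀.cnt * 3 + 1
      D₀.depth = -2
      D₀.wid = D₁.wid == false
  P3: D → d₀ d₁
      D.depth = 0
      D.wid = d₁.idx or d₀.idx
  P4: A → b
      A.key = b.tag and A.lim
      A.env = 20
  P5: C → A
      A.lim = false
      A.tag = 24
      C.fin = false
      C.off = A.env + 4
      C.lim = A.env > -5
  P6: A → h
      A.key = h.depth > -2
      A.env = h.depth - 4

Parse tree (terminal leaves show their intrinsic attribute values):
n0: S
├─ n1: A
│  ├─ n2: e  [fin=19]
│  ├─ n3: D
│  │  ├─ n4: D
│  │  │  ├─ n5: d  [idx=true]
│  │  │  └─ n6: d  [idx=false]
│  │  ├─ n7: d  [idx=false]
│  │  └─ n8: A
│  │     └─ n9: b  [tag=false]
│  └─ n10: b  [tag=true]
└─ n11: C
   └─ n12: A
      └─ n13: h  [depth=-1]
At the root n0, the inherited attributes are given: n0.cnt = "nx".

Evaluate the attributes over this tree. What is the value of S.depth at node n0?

23

1. n0.cnt = "nx"  [given at root]
2. n1.lim = false  [false]
3. n1.tag = 0  [len(S.cnt) - 2]
4. n2.fin = 19  [terminal]
5. n3.cnt = -3  [A.tag - 3]
6. n3.lim = "nz"  ["nz"]
7. n4.cnt = -4  [D₀.cnt - 1]
8. n4.lim = "nzk"  [D₀.lim ++ "k"]
9. n5.idx = true  [terminal]
10. n6.idx = false  [terminal]
11. n4.depth = 0  [0]
12. n4.wid = true  [d₁.idx or d₀.idx]
13. n7.idx = false  [terminal]
14. n8.lim = true  [D₁.wid or d.idx]
15. n8.tag = -8  [D₀.cnt * 3 + 1]
16. n9.tag = false  [terminal]
17. n8.key = false  [b.tag and A.lim]
18. n8.env = 20  [20]
19. n3.depth = -2  [-2]
20. n3.wid = false  [D₁.wid == false]
21. n10.tag = true  [terminal]
22. n1.key = true  [not D.wid]
23. n1.env = -4  [e.fin + A.tag - 23]
24. n12.lim = false  [false]
25. n12.tag = 24  [24]
26. n13.depth = -1  [terminal]
27. n12.key = true  [h.depth > -2]
28. n12.env = -5  [h.depth - 4]
29. n11.fin = false  [false]
30. n11.off = -1  [A.env + 4]
31. n11.lim = false  [A.env > -5]
32. n0.depth = 23  [C.off + 24]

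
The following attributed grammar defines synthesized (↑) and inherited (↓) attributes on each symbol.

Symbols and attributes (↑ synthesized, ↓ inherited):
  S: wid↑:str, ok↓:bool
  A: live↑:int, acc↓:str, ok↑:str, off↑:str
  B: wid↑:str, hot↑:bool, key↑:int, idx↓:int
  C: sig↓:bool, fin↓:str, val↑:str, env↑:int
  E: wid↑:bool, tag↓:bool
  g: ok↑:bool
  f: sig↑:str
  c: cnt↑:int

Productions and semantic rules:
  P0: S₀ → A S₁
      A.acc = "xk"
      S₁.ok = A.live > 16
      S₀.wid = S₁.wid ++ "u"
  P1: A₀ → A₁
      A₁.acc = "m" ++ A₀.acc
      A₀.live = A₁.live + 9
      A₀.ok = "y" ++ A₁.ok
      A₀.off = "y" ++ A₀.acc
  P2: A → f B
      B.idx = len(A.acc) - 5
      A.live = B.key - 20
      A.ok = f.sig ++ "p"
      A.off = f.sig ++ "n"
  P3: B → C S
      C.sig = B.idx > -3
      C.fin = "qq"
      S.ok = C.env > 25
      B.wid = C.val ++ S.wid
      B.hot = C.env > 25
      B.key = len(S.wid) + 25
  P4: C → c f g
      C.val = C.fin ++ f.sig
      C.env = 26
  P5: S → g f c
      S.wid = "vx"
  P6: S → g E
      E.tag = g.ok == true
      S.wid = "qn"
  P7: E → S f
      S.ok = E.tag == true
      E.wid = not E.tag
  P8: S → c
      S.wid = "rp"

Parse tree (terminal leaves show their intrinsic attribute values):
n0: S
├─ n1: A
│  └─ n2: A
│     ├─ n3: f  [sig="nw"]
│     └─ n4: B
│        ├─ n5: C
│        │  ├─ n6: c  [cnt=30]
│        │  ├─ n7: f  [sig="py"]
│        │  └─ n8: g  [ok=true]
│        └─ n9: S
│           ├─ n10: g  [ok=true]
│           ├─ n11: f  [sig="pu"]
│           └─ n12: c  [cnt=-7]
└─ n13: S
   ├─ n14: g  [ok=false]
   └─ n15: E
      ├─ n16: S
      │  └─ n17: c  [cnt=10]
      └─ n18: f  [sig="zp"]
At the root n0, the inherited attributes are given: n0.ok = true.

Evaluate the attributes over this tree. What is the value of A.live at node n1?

1. n0.ok = true  [given at root]
2. n1.acc = "xk"  ["xk"]
3. n2.acc = "mxk"  ["m" ++ A₀.acc]
4. n3.sig = "nw"  [terminal]
5. n4.idx = -2  [len(A.acc) - 5]
6. n5.sig = true  [B.idx > -3]
7. n5.fin = "qq"  ["qq"]
8. n6.cnt = 30  [terminal]
9. n7.sig = "py"  [terminal]
10. n8.ok = true  [terminal]
11. n5.val = "qqpy"  [C.fin ++ f.sig]
12. n5.env = 26  [26]
13. n9.ok = true  [C.env > 25]
14. n10.ok = true  [terminal]
15. n11.sig = "pu"  [terminal]
16. n12.cnt = -7  [terminal]
17. n9.wid = "vx"  ["vx"]
18. n4.wid = "qqpyvx"  [C.val ++ S.wid]
19. n4.hot = true  [C.env > 25]
20. n4.key = 27  [len(S.wid) + 25]
21. n2.live = 7  [B.key - 20]
22. n2.ok = "nwp"  [f.sig ++ "p"]
23. n2.off = "nwn"  [f.sig ++ "n"]
24. n1.live = 16  [A₁.live + 9]
25. n1.ok = "ynwp"  ["y" ++ A₁.ok]
26. n1.off = "yxk"  ["y" ++ A₀.acc]
27. n13.ok = false  [A.live > 16]
28. n14.ok = false  [terminal]
29. n15.tag = false  [g.ok == true]
30. n16.ok = false  [E.tag == true]
31. n17.cnt = 10  [terminal]
32. n16.wid = "rp"  ["rp"]
33. n18.sig = "zp"  [terminal]
34. n15.wid = true  [not E.tag]
35. n13.wid = "qn"  ["qn"]
36. n0.wid = "qnu"  [S₁.wid ++ "u"]

16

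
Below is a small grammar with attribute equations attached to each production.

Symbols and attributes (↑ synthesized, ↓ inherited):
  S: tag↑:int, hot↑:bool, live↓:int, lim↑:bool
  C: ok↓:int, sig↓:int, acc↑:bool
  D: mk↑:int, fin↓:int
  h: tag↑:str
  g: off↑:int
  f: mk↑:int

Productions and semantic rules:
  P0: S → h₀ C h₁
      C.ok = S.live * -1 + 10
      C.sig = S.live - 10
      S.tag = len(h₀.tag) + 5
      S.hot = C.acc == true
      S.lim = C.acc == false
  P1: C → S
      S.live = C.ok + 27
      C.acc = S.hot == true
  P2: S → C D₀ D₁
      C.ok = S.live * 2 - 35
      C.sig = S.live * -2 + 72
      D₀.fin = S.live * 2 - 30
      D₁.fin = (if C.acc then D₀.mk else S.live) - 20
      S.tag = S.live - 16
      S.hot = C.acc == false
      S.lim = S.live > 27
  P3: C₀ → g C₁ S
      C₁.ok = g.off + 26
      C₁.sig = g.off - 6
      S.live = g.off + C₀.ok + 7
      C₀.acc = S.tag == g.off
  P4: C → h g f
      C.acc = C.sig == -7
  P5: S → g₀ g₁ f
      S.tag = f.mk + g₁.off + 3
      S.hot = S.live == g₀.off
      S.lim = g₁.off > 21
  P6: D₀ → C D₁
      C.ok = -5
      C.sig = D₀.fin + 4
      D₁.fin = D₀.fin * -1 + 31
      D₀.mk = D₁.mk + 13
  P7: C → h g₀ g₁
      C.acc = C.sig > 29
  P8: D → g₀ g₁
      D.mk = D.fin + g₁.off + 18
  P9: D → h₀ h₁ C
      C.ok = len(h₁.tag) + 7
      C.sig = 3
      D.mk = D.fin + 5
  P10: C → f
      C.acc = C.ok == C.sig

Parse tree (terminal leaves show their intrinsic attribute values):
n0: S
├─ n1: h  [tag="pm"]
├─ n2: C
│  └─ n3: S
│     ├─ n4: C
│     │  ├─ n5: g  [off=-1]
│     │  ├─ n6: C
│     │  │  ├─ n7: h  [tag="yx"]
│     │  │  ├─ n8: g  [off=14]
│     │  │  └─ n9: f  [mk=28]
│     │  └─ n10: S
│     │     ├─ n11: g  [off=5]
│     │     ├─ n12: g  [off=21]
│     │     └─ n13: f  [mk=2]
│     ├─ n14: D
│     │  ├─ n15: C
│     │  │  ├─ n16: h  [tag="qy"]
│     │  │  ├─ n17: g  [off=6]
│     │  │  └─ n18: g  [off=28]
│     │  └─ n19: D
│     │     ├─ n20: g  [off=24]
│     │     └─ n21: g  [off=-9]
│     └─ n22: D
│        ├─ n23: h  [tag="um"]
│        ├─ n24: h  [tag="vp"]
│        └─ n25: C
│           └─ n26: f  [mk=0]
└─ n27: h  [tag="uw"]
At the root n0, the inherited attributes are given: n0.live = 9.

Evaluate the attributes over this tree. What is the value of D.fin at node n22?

1. n0.live = 9  [given at root]
2. n1.tag = "pm"  [terminal]
3. n2.ok = 1  [S.live * -1 + 10]
4. n2.sig = -1  [S.live - 10]
5. n3.live = 28  [C.ok + 27]
6. n4.ok = 21  [S.live * 2 - 35]
7. n4.sig = 16  [S.live * -2 + 72]
8. n5.off = -1  [terminal]
9. n6.ok = 25  [g.off + 26]
10. n6.sig = -7  [g.off - 6]
11. n7.tag = "yx"  [terminal]
12. n8.off = 14  [terminal]
13. n9.mk = 28  [terminal]
14. n6.acc = true  [C.sig == -7]
15. n10.live = 27  [g.off + C₀.ok + 7]
16. n11.off = 5  [terminal]
17. n12.off = 21  [terminal]
18. n13.mk = 2  [terminal]
19. n10.tag = 26  [f.mk + g₁.off + 3]
20. n10.hot = false  [S.live == g₀.off]
21. n10.lim = false  [g₁.off > 21]
22. n4.acc = false  [S.tag == g.off]
23. n14.fin = 26  [S.live * 2 - 30]
24. n15.ok = -5  [-5]
25. n15.sig = 30  [D₀.fin + 4]
26. n16.tag = "qy"  [terminal]
27. n17.off = 6  [terminal]
28. n18.off = 28  [terminal]
29. n15.acc = true  [C.sig > 29]
30. n19.fin = 5  [D₀.fin * -1 + 31]
31. n20.off = 24  [terminal]
32. n21.off = -9  [terminal]
33. n19.mk = 14  [D.fin + g₁.off + 18]
34. n14.mk = 27  [D₁.mk + 13]
35. n22.fin = 8  [(if C.acc then D₀.mk else S.live) - 20]
36. n23.tag = "um"  [terminal]
37. n24.tag = "vp"  [terminal]
38. n25.ok = 9  [len(h₁.tag) + 7]
39. n25.sig = 3  [3]
40. n26.mk = 0  [terminal]
41. n25.acc = false  [C.ok == C.sig]
42. n22.mk = 13  [D.fin + 5]
43. n3.tag = 12  [S.live - 16]
44. n3.hot = true  [C.acc == false]
45. n3.lim = true  [S.live > 27]
46. n2.acc = true  [S.hot == true]
47. n27.tag = "uw"  [terminal]
48. n0.tag = 7  [len(h₀.tag) + 5]
49. n0.hot = true  [C.acc == true]
50. n0.lim = false  [C.acc == false]

8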